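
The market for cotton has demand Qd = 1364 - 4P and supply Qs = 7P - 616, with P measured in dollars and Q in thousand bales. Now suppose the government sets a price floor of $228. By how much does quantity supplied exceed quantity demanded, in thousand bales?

528

Without the control the market clears where 1364 - 4P = 7P - 616, i.e. P* = 180 and Q* = 644.
Because the floor (228) lies above the market-clearing price, it is binding.
At P = 228: Qd = 1364 - 4·228 = 452 and Qs = 7·228 - 616 = 980.
Surplus = Qs - Qd = 980 - 452 = 528.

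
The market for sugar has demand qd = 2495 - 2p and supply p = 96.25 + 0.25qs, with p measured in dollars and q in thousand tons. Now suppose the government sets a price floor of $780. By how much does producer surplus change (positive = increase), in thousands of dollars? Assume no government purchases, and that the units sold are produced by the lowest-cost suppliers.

235500

Rearranging supply gives qs = 4p - 385. In a free market, 2495 - 2p = 4p - 385 gives the equilibrium p* = 480, q* = 1535.
Because the floor (780) lies above the market-clearing price, it is binding.
At p = 780: qd = 2495 - 2·780 = 935 and qs = 4·780 - 385 = 2735.
Producer surplus without the control is ½ · (480 - 96.25) · 1535 = 294528.125.
With the floor, 935 units are sold at 780. The supply price at q = 935 is 330, so PS = ½ · [(780 - 96.25) + (780 - 330)] · 935 = 530028.125.
Change in producer surplus = 530028.125 - 294528.125 = 235500.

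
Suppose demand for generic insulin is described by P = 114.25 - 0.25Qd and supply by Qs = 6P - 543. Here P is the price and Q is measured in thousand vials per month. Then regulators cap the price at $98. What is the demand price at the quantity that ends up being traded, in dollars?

103

Rearranging demand gives Qd = 457 - 4P. In a free market, 457 - 4P = 6P - 543 gives the equilibrium P* = 100, Q* = 57.
Because the ceiling (98) lies below the market-clearing price, it is binding.
At P = 98: Qd = 457 - 4·98 = 65 and Qs = 6·98 - 543 = 45.
Only 45 units reach the market. On the demand curve, the marginal buyer's willingness to pay at Q = 45 is (457 - 45)/4 = 103.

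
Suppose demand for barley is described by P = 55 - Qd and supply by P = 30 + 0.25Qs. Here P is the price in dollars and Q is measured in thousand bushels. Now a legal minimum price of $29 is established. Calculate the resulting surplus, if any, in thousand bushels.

Rearranging demand gives Qd = 55 - P; rearranging supply gives Qs = 4P - 120. Setting quantity demanded equal to quantity supplied, 55 - P = 4P - 120, gives P* = 35 and Q* = 20.
Since 29 is below P* = 35, the floor does not bind and the free-market outcome prevails.
Since the control does not bind, there is no surplus.

0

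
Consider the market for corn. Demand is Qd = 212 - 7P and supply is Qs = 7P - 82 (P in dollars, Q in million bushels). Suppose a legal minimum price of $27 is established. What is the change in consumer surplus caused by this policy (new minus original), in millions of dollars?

-264

Equilibrium: 212 - 7P = 7P - 82, so 294 = 14P and P* = 21, Q* = 65.
Because the floor (27) lies above the market-clearing price, it is binding.
At P = 27: Qd = 212 - 7·27 = 23 and Qs = 7·27 - 82 = 107.
Consumer surplus without the control is ½ · (212/7 - 21) · 65 = 4225/14.
With the floor, consumers buy 23 units at 27, so CS = ½ · (212/7 - 27) · 23 = 529/14.
Change in consumer surplus = 529/14 - 4225/14 = -264.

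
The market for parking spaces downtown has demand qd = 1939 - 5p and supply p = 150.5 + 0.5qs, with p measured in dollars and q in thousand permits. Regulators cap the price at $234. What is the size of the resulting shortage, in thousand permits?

602

Rearranging supply gives qs = 2p - 301. In a free market, 1939 - 5p = 2p - 301 gives the equilibrium p* = 320, q* = 339.
Because the ceiling (234) lies below the market-clearing price, it is binding.
At p = 234: qd = 1939 - 5·234 = 769 and qs = 2·234 - 301 = 167.
Shortage = qd - qs = 769 - 167 = 602.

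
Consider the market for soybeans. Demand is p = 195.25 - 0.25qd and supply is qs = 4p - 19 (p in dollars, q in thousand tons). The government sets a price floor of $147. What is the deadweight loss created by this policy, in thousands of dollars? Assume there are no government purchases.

Rearranging demand gives qd = 781 - 4p. Setting quantity demanded equal to quantity supplied, 781 - 4p = 4p - 19, gives p* = 100 and q* = 381.
Since 147 > 100, the floor is binding.
At p = 147: qd = 781 - 4·147 = 193 and qs = 4·147 - 19 = 569.
Quantity traded falls to 193. At q = 193 the demand price is (781 - 193)/4 = 147 and the supply price is (19 + 193)/4 = 53.
Deadweight loss = ½ · (147 - 53) · (381 - 193) = ½ · 94 · 188 = 8836.

8836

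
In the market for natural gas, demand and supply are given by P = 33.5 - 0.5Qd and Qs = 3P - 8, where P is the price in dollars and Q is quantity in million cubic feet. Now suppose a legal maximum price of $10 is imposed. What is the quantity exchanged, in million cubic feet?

Rearranging demand gives Qd = 67 - 2P. In a free market, 67 - 2P = 3P - 8 gives the equilibrium P* = 15, Q* = 37.
Because the ceiling (10) lies below the market-clearing price, it is binding.
At P = 10: Qd = 67 - 2·10 = 47 and Qs = 3·10 - 8 = 22.
The quantity actually transacted is the short side, supply: 22.

22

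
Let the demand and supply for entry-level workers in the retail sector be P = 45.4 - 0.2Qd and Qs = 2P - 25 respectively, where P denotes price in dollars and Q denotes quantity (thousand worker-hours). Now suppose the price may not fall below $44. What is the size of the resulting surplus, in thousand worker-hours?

56

Rearranging demand gives Qd = 227 - 5P. Setting quantity demanded equal to quantity supplied, 227 - 5P = 2P - 25, gives P* = 36 and Q* = 47.
Because the floor (44) lies above the market-clearing price, it is binding.
At P = 44: Qd = 227 - 5·44 = 7 and Qs = 2·44 - 25 = 63.
Surplus = Qs - Qd = 63 - 7 = 56.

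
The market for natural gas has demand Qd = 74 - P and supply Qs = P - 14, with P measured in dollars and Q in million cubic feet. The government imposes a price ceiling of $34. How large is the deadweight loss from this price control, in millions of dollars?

100

Setting quantity demanded equal to quantity supplied, 74 - P = P - 14, gives P* = 44 and Q* = 30.
Since 34 < 44, the ceiling is binding.
At P = 34: Qd = 74 - 34 = 40 and Qs = 34 - 14 = 20.
Quantity traded falls to 20. At Q = 20 the demand price is 74 - 20 = 54 and the supply price is 14 + 20 = 34.
Deadweight loss = ½ · (54 - 34) · (30 - 20) = ½ · 20 · 10 = 100.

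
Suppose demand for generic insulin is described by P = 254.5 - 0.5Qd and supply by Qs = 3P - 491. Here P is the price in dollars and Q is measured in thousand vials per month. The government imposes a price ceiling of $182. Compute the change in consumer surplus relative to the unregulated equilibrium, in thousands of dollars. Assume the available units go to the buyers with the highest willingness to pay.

261

Rearranging demand gives Qd = 509 - 2P. In a free market, 509 - 2P = 3P - 491 gives the equilibrium P* = 200, Q* = 109.
Because the ceiling (182) lies below the market-clearing price, it is binding.
At P = 182: Qd = 509 - 2·182 = 145 and Qs = 3·182 - 491 = 55.
Consumer surplus without the control is ½ · (254.5 - 200) · 109 = 2970.25.
With the ceiling, 55 units are sold at 182 (assume they go to the highest-value buyers). The demand price at Q = 55 is 227, so CS = ½ · [(254.5 - 182) + (227 - 182)] · 55 = 3231.25.
Change in consumer surplus = 3231.25 - 2970.25 = 261.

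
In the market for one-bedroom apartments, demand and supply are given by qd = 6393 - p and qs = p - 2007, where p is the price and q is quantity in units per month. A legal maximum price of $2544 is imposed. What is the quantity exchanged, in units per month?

Setting quantity demanded equal to quantity supplied, 6393 - p = p - 2007, gives p* = 4200 and q* = 2193.
Since 2544 < 4200, the ceiling is binding.
At p = 2544: qd = 6393 - 2544 = 3849 and qs = 2544 - 2007 = 537.
The quantity actually transacted is the short side, supply: 537.

537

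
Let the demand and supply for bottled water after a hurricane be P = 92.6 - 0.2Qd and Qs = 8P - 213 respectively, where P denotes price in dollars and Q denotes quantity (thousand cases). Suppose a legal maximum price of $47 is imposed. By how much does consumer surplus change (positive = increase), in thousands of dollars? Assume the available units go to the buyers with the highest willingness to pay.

655

Rearranging demand gives Qd = 463 - 5P. Without the control the market clears where 463 - 5P = 8P - 213, i.e. P* = 52 and Q* = 203.
Because the ceiling (47) lies below the market-clearing price, it is binding.
At P = 47: Qd = 463 - 5·47 = 228 and Qs = 8·47 - 213 = 163.
Consumer surplus without the control is ½ · (92.6 - 52) · 203 = 4120.9.
With the ceiling, 163 units are sold at 47 (assume they go to the highest-value buyers). The demand price at Q = 163 is 60, so CS = ½ · [(92.6 - 47) + (60 - 47)] · 163 = 4775.9.
Change in consumer surplus = 4775.9 - 4120.9 = 655.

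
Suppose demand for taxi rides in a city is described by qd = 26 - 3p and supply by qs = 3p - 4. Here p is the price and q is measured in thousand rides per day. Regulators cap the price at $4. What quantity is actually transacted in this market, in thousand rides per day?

Equilibrium: 26 - 3p = 3p - 4, so 30 = 6p and p* = 5, q* = 11.
Since 4 < 5, the ceiling is binding.
At p = 4: qd = 26 - 3·4 = 14 and qs = 3·4 - 4 = 8.
The quantity actually transacted is the short side, supply: 8.

8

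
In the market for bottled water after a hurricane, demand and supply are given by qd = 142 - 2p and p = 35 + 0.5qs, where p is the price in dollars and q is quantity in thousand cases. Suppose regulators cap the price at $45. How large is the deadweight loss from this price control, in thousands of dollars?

128

Rearranging supply gives qs = 2p - 70. In a free market, 142 - 2p = 2p - 70 gives the equilibrium p* = 53, q* = 36.
Since 45 < 53, the ceiling is binding.
At p = 45: qd = 142 - 2·45 = 52 and qs = 2·45 - 70 = 20.
Quantity traded falls to 20. At q = 20 the demand price is (142 - 20)/2 = 61 and the supply price is (70 + 20)/2 = 45.
Deadweight loss = ½ · (61 - 45) · (36 - 20) = ½ · 16 · 16 = 128.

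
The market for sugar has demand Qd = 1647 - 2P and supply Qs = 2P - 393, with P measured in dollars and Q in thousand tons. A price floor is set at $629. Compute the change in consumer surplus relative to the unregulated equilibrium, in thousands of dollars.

-60452

Without the control the market clears where 1647 - 2P = 2P - 393, i.e. P* = 510 and Q* = 627.
Since 629 > 510, the floor is binding.
At P = 629: Qd = 1647 - 2·629 = 389 and Qs = 2·629 - 393 = 865.
Consumer surplus without the control is ½ · (823.5 - 510) · 627 = 98282.25.
With the floor, consumers buy 389 units at 629, so CS = ½ · (823.5 - 629) · 389 = 37830.25.
Change in consumer surplus = 37830.25 - 98282.25 = -60452.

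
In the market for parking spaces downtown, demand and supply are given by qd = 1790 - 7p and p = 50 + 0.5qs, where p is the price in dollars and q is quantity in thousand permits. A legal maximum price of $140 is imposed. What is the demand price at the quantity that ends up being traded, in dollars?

Rearranging supply gives qs = 2p - 100. In a free market, 1790 - 7p = 2p - 100 gives the equilibrium p* = 210, q* = 320.
Since 140 < 210, the ceiling is binding.
At p = 140: qd = 1790 - 7·140 = 810 and qs = 2·140 - 100 = 180.
Only 180 units reach the market. On the demand curve, the marginal buyer's willingness to pay at q = 180 is (1790 - 180)/7 = 230.

230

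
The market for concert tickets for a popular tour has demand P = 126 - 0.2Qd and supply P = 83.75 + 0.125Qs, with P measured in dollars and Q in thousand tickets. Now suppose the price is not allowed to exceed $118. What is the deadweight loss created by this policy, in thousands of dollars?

0

Rearranging demand gives Qd = 630 - 5P; rearranging supply gives Qs = 8P - 670. In a free market, 630 - 5P = 8P - 670 gives the equilibrium P* = 100, Q* = 130.
Since 118 is above P* = 100, the ceiling does not bind and the free-market outcome prevails.
Since the control does not bind, no trades are prevented and deadweight loss is zero.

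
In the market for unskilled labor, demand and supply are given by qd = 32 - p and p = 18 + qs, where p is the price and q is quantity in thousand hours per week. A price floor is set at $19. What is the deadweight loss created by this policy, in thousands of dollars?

Rearranging supply gives qs = p - 18. Setting quantity demanded equal to quantity supplied, 32 - p = p - 18, gives p* = 25 and q* = 7.
The floor of 19 is below the equilibrium price 25, so it is not binding; the market clears at p* = 25, q* = 7.
Since the control does not bind, no trades are prevented and deadweight loss is zero.

0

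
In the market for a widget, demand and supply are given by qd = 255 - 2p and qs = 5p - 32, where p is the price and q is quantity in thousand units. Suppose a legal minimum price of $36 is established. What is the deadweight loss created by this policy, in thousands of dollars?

0

Equilibrium: 255 - 2p = 5p - 32, so 287 = 7p and p* = 41, q* = 173.
Since 36 is below p* = 41, the floor does not bind and the free-market outcome prevails.
Since the control does not bind, no trades are prevented and deadweight loss is zero.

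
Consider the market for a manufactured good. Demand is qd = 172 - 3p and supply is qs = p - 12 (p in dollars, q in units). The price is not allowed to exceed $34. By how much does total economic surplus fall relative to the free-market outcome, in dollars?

96

Setting quantity demanded equal to quantity supplied, 172 - 3p = p - 12, gives p* = 46 and q* = 34.
Since 34 < 46, the ceiling is binding.
At p = 34: qd = 172 - 3·34 = 70 and qs = 34 - 12 = 22.
Quantity traded falls to 22. At q = 22 the demand price is (172 - 22)/3 = 50 and the supply price is 12 + 22 = 34.
Deadweight loss = ½ · (50 - 34) · (34 - 22) = ½ · 16 · 12 = 96.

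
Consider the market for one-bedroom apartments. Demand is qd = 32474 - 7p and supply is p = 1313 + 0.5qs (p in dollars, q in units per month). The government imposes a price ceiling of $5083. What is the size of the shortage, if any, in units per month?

0

Rearranging supply gives qs = 2p - 2626. Without the control the market clears where 32474 - 7p = 2p - 2626, i.e. p* = 3900 and q* = 5174.
Since 5083 is above p* = 3900, the ceiling does not bind and the free-market outcome prevails.
Since the control does not bind, there is no shortage.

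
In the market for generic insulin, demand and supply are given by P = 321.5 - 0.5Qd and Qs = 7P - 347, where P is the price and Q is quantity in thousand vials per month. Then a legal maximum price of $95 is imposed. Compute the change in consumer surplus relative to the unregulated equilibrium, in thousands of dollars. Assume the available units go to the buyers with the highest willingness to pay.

Rearranging demand gives Qd = 643 - 2P. Without the control the market clears where 643 - 2P = 7P - 347, i.e. P* = 110 and Q* = 423.
The ceiling of 95 is below the equilibrium price 110, so it binds.
At P = 95: Qd = 643 - 2·95 = 453 and Qs = 7·95 - 347 = 318.
Consumer surplus without the control is ½ · (321.5 - 110) · 423 = 44732.25.
With the ceiling, 318 units are sold at 95 (assume they go to the highest-value buyers). The demand price at Q = 318 is 162.5, so CS = ½ · [(321.5 - 95) + (162.5 - 95)] · 318 = 46746.
Change in consumer surplus = 46746 - 44732.25 = 2013.75.

2013.75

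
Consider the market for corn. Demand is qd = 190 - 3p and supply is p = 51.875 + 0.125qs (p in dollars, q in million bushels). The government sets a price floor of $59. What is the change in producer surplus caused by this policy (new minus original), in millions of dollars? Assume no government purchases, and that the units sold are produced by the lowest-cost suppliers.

43

Rearranging supply gives qs = 8p - 415. Without the control the market clears where 190 - 3p = 8p - 415, i.e. p* = 55 and q* = 25.
Because the floor (59) lies above the market-clearing price, it is binding.
At p = 59: qd = 190 - 3·59 = 13 and qs = 8·59 - 415 = 57.
Producer surplus without the control is ½ · (55 - 51.875) · 25 = 39.0625.
With the floor, 13 units are sold at 59. The supply price at q = 13 is 53.5, so PS = ½ · [(59 - 51.875) + (59 - 53.5)] · 13 = 82.0625.
Change in producer surplus = 82.0625 - 39.0625 = 43.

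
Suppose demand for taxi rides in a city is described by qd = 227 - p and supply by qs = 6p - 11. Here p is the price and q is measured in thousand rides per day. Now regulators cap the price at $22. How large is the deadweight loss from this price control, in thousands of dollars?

3024

In a free market, 227 - p = 6p - 11 gives the equilibrium p* = 34, q* = 193.
The ceiling of 22 is below the equilibrium price 34, so it binds.
At p = 22: qd = 227 - 22 = 205 and qs = 6·22 - 11 = 121.
Quantity traded falls to 121. At q = 121 the demand price is 227 - 121 = 106 and the supply price is (11 + 121)/6 = 22.
Deadweight loss = ½ · (106 - 22) · (193 - 121) = ½ · 84 · 72 = 3024.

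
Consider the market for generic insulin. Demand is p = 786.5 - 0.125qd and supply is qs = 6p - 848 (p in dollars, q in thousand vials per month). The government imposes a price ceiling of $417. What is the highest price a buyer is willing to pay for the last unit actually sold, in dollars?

579.75

Rearranging demand gives qd = 6292 - 8p. In a free market, 6292 - 8p = 6p - 848 gives the equilibrium p* = 510, q* = 2212.
Since 417 < 510, the ceiling is binding.
At p = 417: qd = 6292 - 8·417 = 2956 and qs = 6·417 - 848 = 1654.
Only 1654 units reach the market. On the demand curve, the marginal buyer's willingness to pay at q = 1654 is (6292 - 1654)/8 = 579.75.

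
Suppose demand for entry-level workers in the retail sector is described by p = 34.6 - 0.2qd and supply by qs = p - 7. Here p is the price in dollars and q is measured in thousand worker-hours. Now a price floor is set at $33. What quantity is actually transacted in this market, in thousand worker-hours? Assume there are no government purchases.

8

Rearranging demand gives qd = 173 - 5p. Equilibrium: 173 - 5p = p - 7, so 180 = 6p and p* = 30, q* = 23.
The floor of 33 is above the equilibrium price 30, so it binds.
At p = 33: qd = 173 - 5·33 = 8 and qs = 33 - 7 = 26.
The quantity actually transacted is the short side, demand: 8.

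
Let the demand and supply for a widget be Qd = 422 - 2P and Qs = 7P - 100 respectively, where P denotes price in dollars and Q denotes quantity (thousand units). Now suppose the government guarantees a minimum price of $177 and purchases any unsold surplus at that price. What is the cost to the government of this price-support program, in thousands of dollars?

Without the control the market clears where 422 - 2P = 7P - 100, i.e. P* = 58 and Q* = 306.
The floor of 177 is above the equilibrium price 58, so it binds.
At P = 177: Qd = 422 - 2·177 = 68 and Qs = 7·177 - 100 = 1139.
Surplus = Qs - Qd = 1071.
Government expenditure = surplus × support price = 1071 × 177 = 189567.

189567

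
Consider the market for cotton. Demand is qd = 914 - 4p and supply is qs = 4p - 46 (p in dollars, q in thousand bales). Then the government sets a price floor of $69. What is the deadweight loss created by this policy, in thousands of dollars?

Equilibrium: 914 - 4p = 4p - 46, so 960 = 8p and p* = 120, q* = 434.
The floor of 69 is below the equilibrium price 120, so it is not binding; the market clears at p* = 120, q* = 434.
Since the control does not bind, no trades are prevented and deadweight loss is zero.

0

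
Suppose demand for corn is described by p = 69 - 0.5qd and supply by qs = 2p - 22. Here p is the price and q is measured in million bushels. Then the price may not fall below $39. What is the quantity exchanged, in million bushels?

58

Rearranging demand gives qd = 138 - 2p. Without the control the market clears where 138 - 2p = 2p - 22, i.e. p* = 40 and q* = 58.
Since 39 is below p* = 40, the floor does not bind and the free-market outcome prevails.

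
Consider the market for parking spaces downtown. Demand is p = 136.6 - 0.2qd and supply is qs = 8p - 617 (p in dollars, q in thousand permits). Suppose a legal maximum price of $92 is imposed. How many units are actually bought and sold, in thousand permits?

Rearranging demand gives qd = 683 - 5p. In a free market, 683 - 5p = 8p - 617 gives the equilibrium p* = 100, q* = 183.
The ceiling of 92 is below the equilibrium price 100, so it binds.
At p = 92: qd = 683 - 5·92 = 223 and qs = 8·92 - 617 = 119.
The quantity actually transacted is the short side, supply: 119.

119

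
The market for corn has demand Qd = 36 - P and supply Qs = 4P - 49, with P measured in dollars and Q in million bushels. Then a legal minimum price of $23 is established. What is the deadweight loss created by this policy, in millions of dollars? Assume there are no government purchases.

Without the control the market clears where 36 - P = 4P - 49, i.e. P* = 17 and Q* = 19.
The floor of 23 is above the equilibrium price 17, so it binds.
At P = 23: Qd = 36 - 23 = 13 and Qs = 4·23 - 49 = 43.
Quantity traded falls to 13. At Q = 13 the demand price is 36 - 13 = 23 and the supply price is (49 + 13)/4 = 15.5.
Deadweight loss = ½ · (23 - 15.5) · (19 - 13) = ½ · 7.5 · 6 = 22.5.

22.5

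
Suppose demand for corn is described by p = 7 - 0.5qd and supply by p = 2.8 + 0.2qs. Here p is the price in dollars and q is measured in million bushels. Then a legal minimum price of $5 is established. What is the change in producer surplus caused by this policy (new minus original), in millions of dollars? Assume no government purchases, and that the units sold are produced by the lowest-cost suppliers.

Rearranging demand gives qd = 14 - 2p; rearranging supply gives qs = 5p - 14. In a free market, 14 - 2p = 5p - 14 gives the equilibrium p* = 4, q* = 6.
Since 5 > 4, the floor is binding.
At p = 5: qd = 14 - 2·5 = 4 and qs = 5·5 - 14 = 11.
Producer surplus without the control is ½ · (4 - 2.8) · 6 = 3.6.
With the floor, 4 units are sold at 5. The supply price at q = 4 is 3.6, so PS = ½ · [(5 - 2.8) + (5 - 3.6)] · 4 = 7.2.
Change in producer surplus = 7.2 - 3.6 = 3.6.

3.6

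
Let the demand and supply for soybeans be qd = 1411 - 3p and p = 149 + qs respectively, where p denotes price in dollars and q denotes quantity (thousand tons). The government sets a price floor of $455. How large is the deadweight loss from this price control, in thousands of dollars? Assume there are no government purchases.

25350

Rearranging supply gives qs = p - 149. Setting quantity demanded equal to quantity supplied, 1411 - 3p = p - 149, gives p* = 390 and q* = 241.
Because the floor (455) lies above the market-clearing price, it is binding.
At p = 455: qd = 1411 - 3·455 = 46 and qs = 455 - 149 = 306.
Quantity traded falls to 46. At q = 46 the demand price is (1411 - 46)/3 = 455 and the supply price is 149 + 46 = 195.
Deadweight loss = ½ · (455 - 195) · (241 - 46) = ½ · 260 · 195 = 25350.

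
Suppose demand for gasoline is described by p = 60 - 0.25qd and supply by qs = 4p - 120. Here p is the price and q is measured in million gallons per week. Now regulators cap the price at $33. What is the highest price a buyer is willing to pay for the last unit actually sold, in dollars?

57

Rearranging demand gives qd = 240 - 4p. Without the control the market clears where 240 - 4p = 4p - 120, i.e. p* = 45 and q* = 60.
Because the ceiling (33) lies below the market-clearing price, it is binding.
At p = 33: qd = 240 - 4·33 = 108 and qs = 4·33 - 120 = 12.
Only 12 units reach the market. On the demand curve, the marginal buyer's willingness to pay at q = 12 is (240 - 12)/4 = 57.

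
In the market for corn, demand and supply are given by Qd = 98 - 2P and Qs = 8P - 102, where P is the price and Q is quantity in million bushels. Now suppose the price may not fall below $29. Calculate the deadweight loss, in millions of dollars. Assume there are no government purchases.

101.25

Equilibrium: 98 - 2P = 8P - 102, so 200 = 10P and P* = 20, Q* = 58.
Since 29 > 20, the floor is binding.
At P = 29: Qd = 98 - 2·29 = 40 and Qs = 8·29 - 102 = 130.
Quantity traded falls to 40. At Q = 40 the demand price is (98 - 40)/2 = 29 and the supply price is (102 + 40)/8 = 17.75.
Deadweight loss = ½ · (29 - 17.75) · (58 - 40) = ½ · 11.25 · 18 = 101.25.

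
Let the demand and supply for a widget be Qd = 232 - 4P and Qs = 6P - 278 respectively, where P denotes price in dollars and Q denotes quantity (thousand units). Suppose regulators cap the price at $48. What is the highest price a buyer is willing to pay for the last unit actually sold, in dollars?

55.5

Without the control the market clears where 232 - 4P = 6P - 278, i.e. P* = 51 and Q* = 28.
The ceiling of 48 is below the equilibrium price 51, so it binds.
At P = 48: Qd = 232 - 4·48 = 40 and Qs = 6·48 - 278 = 10.
Only 10 units reach the market. On the demand curve, the marginal buyer's willingness to pay at Q = 10 is (232 - 10)/4 = 55.5.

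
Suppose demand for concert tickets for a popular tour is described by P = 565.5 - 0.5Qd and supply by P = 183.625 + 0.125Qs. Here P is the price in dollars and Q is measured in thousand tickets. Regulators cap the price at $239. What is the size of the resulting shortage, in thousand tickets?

Rearranging demand gives Qd = 1131 - 2P; rearranging supply gives Qs = 8P - 1469. Setting quantity demanded equal to quantity supplied, 1131 - 2P = 8P - 1469, gives P* = 260 and Q* = 611.
The ceiling of 239 is below the equilibrium price 260, so it binds.
At P = 239: Qd = 1131 - 2·239 = 653 and Qs = 8·239 - 1469 = 443.
Shortage = Qd - Qs = 653 - 443 = 210.

210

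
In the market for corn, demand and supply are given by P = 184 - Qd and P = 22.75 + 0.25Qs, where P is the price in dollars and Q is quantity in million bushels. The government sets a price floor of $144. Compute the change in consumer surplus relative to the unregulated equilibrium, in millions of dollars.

-7520.5

Rearranging demand gives Qd = 184 - P; rearranging supply gives Qs = 4P - 91. Setting quantity demanded equal to quantity supplied, 184 - P = 4P - 91, gives P* = 55 and Q* = 129.
The floor of 144 is above the equilibrium price 55, so it binds.
At P = 144: Qd = 184 - 144 = 40 and Qs = 4·144 - 91 = 485.
Consumer surplus without the control is ½ · (184 - 55) · 129 = 8320.5.
With the floor, consumers buy 40 units at 144, so CS = ½ · (184 - 144) · 40 = 800.
Change in consumer surplus = 800 - 8320.5 = -7520.5.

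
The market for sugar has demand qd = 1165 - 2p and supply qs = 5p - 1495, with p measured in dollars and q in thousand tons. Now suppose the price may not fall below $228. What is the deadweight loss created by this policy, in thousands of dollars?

Without the control the market clears where 1165 - 2p = 5p - 1495, i.e. p* = 380 and q* = 405.
Since 228 is below p* = 380, the floor does not bind and the free-market outcome prevails.
Since the control does not bind, no trades are prevented and deadweight loss is zero.

0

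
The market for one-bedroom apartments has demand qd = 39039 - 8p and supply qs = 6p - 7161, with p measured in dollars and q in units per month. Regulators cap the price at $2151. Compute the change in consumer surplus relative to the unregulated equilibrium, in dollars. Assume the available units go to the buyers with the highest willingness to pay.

3630552.75

Without the control the market clears where 39039 - 8p = 6p - 7161, i.e. p* = 3300 and q* = 12639.
Since 2151 < 3300, the ceiling is binding.
At p = 2151: qd = 39039 - 8·2151 = 21831 and qs = 6·2151 - 7161 = 5745.
Consumer surplus without the control is ½ · (4879.875 - 3300) · 12639 = 9984020.0625.
With the ceiling, 5745 units are sold at 2151 (assume they go to the highest-value buyers). The demand price at q = 5745 is 4161.75, so CS = ½ · [(4879.875 - 2151) + (4161.75 - 2151)] · 5745 = 13614572.8125.
Change in consumer surplus = 13614572.8125 - 9984020.0625 = 3630552.75.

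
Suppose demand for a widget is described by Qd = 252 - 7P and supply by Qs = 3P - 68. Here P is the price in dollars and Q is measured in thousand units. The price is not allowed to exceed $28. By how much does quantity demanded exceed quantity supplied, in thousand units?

Equilibrium: 252 - 7P = 3P - 68, so 320 = 10P and P* = 32, Q* = 28.
Since 28 < 32, the ceiling is binding.
At P = 28: Qd = 252 - 7·28 = 56 and Qs = 3·28 - 68 = 16.
Shortage = Qd - Qs = 56 - 16 = 40.

40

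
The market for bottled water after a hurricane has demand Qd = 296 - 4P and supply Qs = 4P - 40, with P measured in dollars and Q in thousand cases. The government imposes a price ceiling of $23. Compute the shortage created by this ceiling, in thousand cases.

152

Without the control the market clears where 296 - 4P = 4P - 40, i.e. P* = 42 and Q* = 128.
Because the ceiling (23) lies below the market-clearing price, it is binding.
At P = 23: Qd = 296 - 4·23 = 204 and Qs = 4·23 - 40 = 52.
Shortage = Qd - Qs = 204 - 52 = 152.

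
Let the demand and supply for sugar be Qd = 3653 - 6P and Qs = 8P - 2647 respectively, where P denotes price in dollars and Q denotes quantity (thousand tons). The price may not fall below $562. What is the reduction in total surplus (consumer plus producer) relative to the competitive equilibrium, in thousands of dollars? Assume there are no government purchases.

65856

Equilibrium: 3653 - 6P = 8P - 2647, so 6300 = 14P and P* = 450, Q* = 953.
The floor of 562 is above the equilibrium price 450, so it binds.
At P = 562: Qd = 3653 - 6·562 = 281 and Qs = 8·562 - 2647 = 1849.
Quantity traded falls to 281. At Q = 281 the demand price is (3653 - 281)/6 = 562 and the supply price is (2647 + 281)/8 = 366.
Deadweight loss = ½ · (562 - 366) · (953 - 281) = ½ · 196 · 672 = 65856.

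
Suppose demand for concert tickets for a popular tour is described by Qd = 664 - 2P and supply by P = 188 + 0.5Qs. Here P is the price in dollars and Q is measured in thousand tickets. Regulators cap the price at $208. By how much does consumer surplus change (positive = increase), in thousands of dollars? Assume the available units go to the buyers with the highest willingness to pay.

-624

Rearranging supply gives Qs = 2P - 376. Setting quantity demanded equal to quantity supplied, 664 - 2P = 2P - 376, gives P* = 260 and Q* = 144.
The ceiling of 208 is below the equilibrium price 260, so it binds.
At P = 208: Qd = 664 - 2·208 = 248 and Qs = 2·208 - 376 = 40.
Consumer surplus without the control is ½ · (332 - 260) · 144 = 5184.
With the ceiling, 40 units are sold at 208 (assume they go to the highest-value buyers). The demand price at Q = 40 is 312, so CS = ½ · [(332 - 208) + (312 - 208)] · 40 = 4560.
Change in consumer surplus = 4560 - 5184 = -624.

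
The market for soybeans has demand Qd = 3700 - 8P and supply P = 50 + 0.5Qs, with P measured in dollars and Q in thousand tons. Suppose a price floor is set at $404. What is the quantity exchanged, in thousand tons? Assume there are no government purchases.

Rearranging supply gives Qs = 2P - 100. Equilibrium: 3700 - 8P = 2P - 100, so 3800 = 10P and P* = 380, Q* = 660.
The floor of 404 is above the equilibrium price 380, so it binds.
At P = 404: Qd = 3700 - 8·404 = 468 and Qs = 2·404 - 100 = 708.
The quantity actually transacted is the short side, demand: 468.

468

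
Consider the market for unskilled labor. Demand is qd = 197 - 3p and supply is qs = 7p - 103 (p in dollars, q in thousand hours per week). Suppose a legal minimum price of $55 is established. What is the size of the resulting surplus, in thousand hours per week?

250

In a free market, 197 - 3p = 7p - 103 gives the equilibrium p* = 30, q* = 107.
Because the floor (55) lies above the market-clearing price, it is binding.
At p = 55: qd = 197 - 3·55 = 32 and qs = 7·55 - 103 = 282.
Surplus = qs - qd = 282 - 32 = 250.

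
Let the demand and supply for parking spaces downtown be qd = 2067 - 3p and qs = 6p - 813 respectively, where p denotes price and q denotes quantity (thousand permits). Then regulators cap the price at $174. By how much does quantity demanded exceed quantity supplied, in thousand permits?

Setting quantity demanded equal to quantity supplied, 2067 - 3p = 6p - 813, gives p* = 320 and q* = 1107.
The ceiling of 174 is below the equilibrium price 320, so it binds.
At p = 174: qd = 2067 - 3·174 = 1545 and qs = 6·174 - 813 = 231.
Shortage = qd - qs = 1545 - 231 = 1314.

1314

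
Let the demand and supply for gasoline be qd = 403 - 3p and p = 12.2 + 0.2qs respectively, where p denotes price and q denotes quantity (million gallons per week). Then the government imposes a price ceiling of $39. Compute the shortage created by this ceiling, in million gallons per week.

152

Rearranging supply gives qs = 5p - 61. Setting quantity demanded equal to quantity supplied, 403 - 3p = 5p - 61, gives p* = 58 and q* = 229.
Since 39 < 58, the ceiling is binding.
At p = 39: qd = 403 - 3·39 = 286 and qs = 5·39 - 61 = 134.
Shortage = qd - qs = 286 - 134 = 152.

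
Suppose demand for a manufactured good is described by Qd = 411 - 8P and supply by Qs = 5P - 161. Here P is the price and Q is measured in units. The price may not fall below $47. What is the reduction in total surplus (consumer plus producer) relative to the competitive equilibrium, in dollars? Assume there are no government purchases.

93.6

Equilibrium: 411 - 8P = 5P - 161, so 572 = 13P and P* = 44, Q* = 59.
Because the floor (47) lies above the market-clearing price, it is binding.
At P = 47: Qd = 411 - 8·47 = 35 and Qs = 5·47 - 161 = 74.
Quantity traded falls to 35. At Q = 35 the demand price is (411 - 35)/8 = 47 and the supply price is (161 + 35)/5 = 39.2.
Deadweight loss = ½ · (47 - 39.2) · (59 - 35) = ½ · 7.8 · 24 = 93.6.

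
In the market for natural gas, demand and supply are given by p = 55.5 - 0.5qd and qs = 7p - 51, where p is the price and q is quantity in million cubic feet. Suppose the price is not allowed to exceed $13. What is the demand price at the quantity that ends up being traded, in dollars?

Rearranging demand gives qd = 111 - 2p. Setting quantity demanded equal to quantity supplied, 111 - 2p = 7p - 51, gives p* = 18 and q* = 75.
Because the ceiling (13) lies below the market-clearing price, it is binding.
At p = 13: qd = 111 - 2·13 = 85 and qs = 7·13 - 51 = 40.
Only 40 units reach the market. On the demand curve, the marginal buyer's willingness to pay at q = 40 is (111 - 40)/2 = 35.5.

35.5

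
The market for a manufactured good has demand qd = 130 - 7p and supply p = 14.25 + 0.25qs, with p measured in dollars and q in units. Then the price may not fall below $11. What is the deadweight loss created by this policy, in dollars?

Rearranging supply gives qs = 4p - 57. In a free market, 130 - 7p = 4p - 57 gives the equilibrium p* = 17, q* = 11.
The floor of 11 is below the equilibrium price 17, so it is not binding; the market clears at p* = 17, q* = 11.
Since the control does not bind, no trades are prevented and deadweight loss is zero.

0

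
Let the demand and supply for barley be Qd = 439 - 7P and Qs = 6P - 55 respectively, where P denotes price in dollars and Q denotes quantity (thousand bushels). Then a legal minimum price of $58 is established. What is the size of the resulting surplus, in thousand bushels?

260

Without the control the market clears where 439 - 7P = 6P - 55, i.e. P* = 38 and Q* = 173.
Because the floor (58) lies above the market-clearing price, it is binding.
At P = 58: Qd = 439 - 7·58 = 33 and Qs = 6·58 - 55 = 293.
Surplus = Qs - Qd = 293 - 33 = 260.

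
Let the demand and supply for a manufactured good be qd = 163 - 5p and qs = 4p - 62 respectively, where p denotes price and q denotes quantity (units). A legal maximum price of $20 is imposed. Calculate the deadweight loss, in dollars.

Equilibrium: 163 - 5p = 4p - 62, so 225 = 9p and p* = 25, q* = 38.
Since 20 < 25, the ceiling is binding.
At p = 20: qd = 163 - 5·20 = 63 and qs = 4·20 - 62 = 18.
Quantity traded falls to 18. At q = 18 the demand price is (163 - 18)/5 = 29 and the supply price is (62 + 18)/4 = 20.
Deadweight loss = ½ · (29 - 20) · (38 - 18) = ½ · 9 · 20 = 90.

90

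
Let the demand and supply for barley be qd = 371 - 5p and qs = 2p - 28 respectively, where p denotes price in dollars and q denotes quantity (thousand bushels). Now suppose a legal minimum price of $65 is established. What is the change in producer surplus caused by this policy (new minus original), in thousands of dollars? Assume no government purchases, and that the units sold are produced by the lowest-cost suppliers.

In a free market, 371 - 5p = 2p - 28 gives the equilibrium p* = 57, q* = 86.
Since 65 > 57, the floor is binding.
At p = 65: qd = 371 - 5·65 = 46 and qs = 2·65 - 28 = 102.
Producer surplus without the control is ½ · (57 - 14) · 86 = 1849.
With the floor, 46 units are sold at 65. The supply price at q = 46 is 37, so PS = ½ · [(65 - 14) + (65 - 37)] · 46 = 1817.
Change in producer surplus = 1817 - 1849 = -32.

-32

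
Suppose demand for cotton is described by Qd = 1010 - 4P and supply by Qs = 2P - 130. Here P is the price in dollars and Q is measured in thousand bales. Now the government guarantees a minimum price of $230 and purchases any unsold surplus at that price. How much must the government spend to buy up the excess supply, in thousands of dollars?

55200

Equilibrium: 1010 - 4P = 2P - 130, so 1140 = 6P and P* = 190, Q* = 250.
Since 230 > 190, the floor is binding.
At P = 230: Qd = 1010 - 4·230 = 90 and Qs = 2·230 - 130 = 330.
Surplus = Qs - Qd = 240.
Government expenditure = surplus × support price = 240 × 230 = 55200.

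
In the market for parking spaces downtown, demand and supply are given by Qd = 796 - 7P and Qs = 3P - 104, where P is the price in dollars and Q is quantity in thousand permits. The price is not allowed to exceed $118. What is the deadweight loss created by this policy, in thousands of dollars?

Without the control the market clears where 796 - 7P = 3P - 104, i.e. P* = 90 and Q* = 166.
The ceiling of 118 is above the equilibrium price 90, so it is not binding; the market clears at P* = 90, Q* = 166.
Since the control does not bind, no trades are prevented and deadweight loss is zero.

0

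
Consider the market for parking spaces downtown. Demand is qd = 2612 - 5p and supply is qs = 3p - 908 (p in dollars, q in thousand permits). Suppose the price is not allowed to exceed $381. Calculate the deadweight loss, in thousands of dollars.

In a free market, 2612 - 5p = 3p - 908 gives the equilibrium p* = 440, q* = 412.
The ceiling of 381 is below the equilibrium price 440, so it binds.
At p = 381: qd = 2612 - 5·381 = 707 and qs = 3·381 - 908 = 235.
Quantity traded falls to 235. At q = 235 the demand price is (2612 - 235)/5 = 475.4 and the supply price is (908 + 235)/3 = 381.
Deadweight loss = ½ · (475.4 - 381) · (412 - 235) = ½ · 94.4 · 177 = 8354.4.

8354.4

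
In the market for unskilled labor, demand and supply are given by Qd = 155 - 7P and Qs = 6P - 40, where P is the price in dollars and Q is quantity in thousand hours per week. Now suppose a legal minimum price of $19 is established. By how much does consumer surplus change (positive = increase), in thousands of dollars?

-144

Equilibrium: 155 - 7P = 6P - 40, so 195 = 13P and P* = 15, Q* = 50.
Since 19 > 15, the floor is binding.
At P = 19: Qd = 155 - 7·19 = 22 and Qs = 6·19 - 40 = 74.
Consumer surplus without the control is ½ · (155/7 - 15) · 50 = 1250/7.
With the floor, consumers buy 22 units at 19, so CS = ½ · (155/7 - 19) · 22 = 242/7.
Change in consumer surplus = 242/7 - 1250/7 = -144.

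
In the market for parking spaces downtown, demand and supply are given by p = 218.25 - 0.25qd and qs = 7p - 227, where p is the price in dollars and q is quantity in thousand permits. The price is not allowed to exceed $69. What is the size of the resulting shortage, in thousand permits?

Rearranging demand gives qd = 873 - 4p. Without the control the market clears where 873 - 4p = 7p - 227, i.e. p* = 100 and q* = 473.
Because the ceiling (69) lies below the market-clearing price, it is binding.
At p = 69: qd = 873 - 4·69 = 597 and qs = 7·69 - 227 = 256.
Shortage = qd - qs = 597 - 256 = 341.

341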